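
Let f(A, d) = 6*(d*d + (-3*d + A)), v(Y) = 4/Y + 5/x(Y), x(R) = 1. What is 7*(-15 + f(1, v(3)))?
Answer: 2471/3 ≈ 823.67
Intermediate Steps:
v(Y) = 5 + 4/Y (v(Y) = 4/Y + 5/1 = 4/Y + 5*1 = 4/Y + 5 = 5 + 4/Y)
f(A, d) = -18*d + 6*A + 6*d² (f(A, d) = 6*(d² + (A - 3*d)) = 6*(A + d² - 3*d) = -18*d + 6*A + 6*d²)
7*(-15 + f(1, v(3))) = 7*(-15 + (-18*(5 + 4/3) + 6*1 + 6*(5 + 4/3)²)) = 7*(-15 + (-18*(5 + 4*(⅓)) + 6 + 6*(5 + 4*(⅓))²)) = 7*(-15 + (-18*(5 + 4/3) + 6 + 6*(5 + 4/3)²)) = 7*(-15 + (-18*19/3 + 6 + 6*(19/3)²)) = 7*(-15 + (-114 + 6 + 6*(361/9))) = 7*(-15 + (-114 + 6 + 722/3)) = 7*(-15 + 398/3) = 7*(353/3) = 2471/3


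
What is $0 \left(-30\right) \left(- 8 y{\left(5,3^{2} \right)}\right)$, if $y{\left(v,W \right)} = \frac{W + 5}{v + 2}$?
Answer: $0$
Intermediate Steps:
$y{\left(v,W \right)} = \frac{5 + W}{2 + v}$
$0 \left(-30\right) \left(- 8 y{\left(5,3^{2} \right)}\right) = 0 \left(-30\right) \left(- 8 \frac{5 + 3^{2}}{2 + 5}\right) = 0 \left(- 8 \frac{5 + 9}{7}\right) = 0 \left(- 8 \cdot \frac{1}{7} \cdot 14\right) = 0 \left(\left(-8\right) 2\right) = 0 \left(-16\right) = 0$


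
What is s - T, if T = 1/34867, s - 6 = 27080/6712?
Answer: 293544434/29253413 ≈ 10.035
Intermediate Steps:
s = 8419/839 (s = 6 + 27080/6712 = 6 + 27080*(1/6712) = 6 + 3385/839 = 8419/839 ≈ 10.035)
T = 1/34867 ≈ 2.8680e-5
s - T = 8419/839 - 1*1/34867 = 8419/839 - 1/34867 = 293544434/29253413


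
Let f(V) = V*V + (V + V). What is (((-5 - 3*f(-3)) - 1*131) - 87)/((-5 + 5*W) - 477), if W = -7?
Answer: 232/517 ≈ 0.44874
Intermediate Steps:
f(V) = V² + 2*V
(((-5 - 3*f(-3)) - 1*131) - 87)/((-5 + 5*W) - 477) = (((-5 - (-9)*(2 - 3)) - 1*131) - 87)/((-5 + 5*(-7)) - 477) = (((-5 - (-9)*(-1)) - 131) - 87)/((-5 - 35) - 477) = (((-5 - 3*3) - 131) - 87)/(-40 - 477) = (((-5 - 9) - 131) - 87)/(-517) = ((-14 - 131) - 87)*(-1/517) = (-145 - 87)*(-1/517) = -232*(-1/517) = 232/517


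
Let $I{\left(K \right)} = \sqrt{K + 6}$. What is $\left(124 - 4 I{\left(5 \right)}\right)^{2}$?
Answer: $15552 - 992 \sqrt{11} \approx 12262.0$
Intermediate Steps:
$I{\left(K \right)} = \sqrt{6 + K}$
$\left(124 - 4 I{\left(5 \right)}\right)^{2} = \left(124 - 4 \sqrt{6 + 5}\right)^{2} = \left(124 - 4 \sqrt{11}\right)^{2}$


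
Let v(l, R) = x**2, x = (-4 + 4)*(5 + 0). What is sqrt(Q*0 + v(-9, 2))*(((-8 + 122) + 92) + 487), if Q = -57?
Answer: 0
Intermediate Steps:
x = 0 (x = 0*5 = 0)
v(l, R) = 0 (v(l, R) = 0**2 = 0)
sqrt(Q*0 + v(-9, 2))*(((-8 + 122) + 92) + 487) = sqrt(-57*0 + 0)*(((-8 + 122) + 92) + 487) = sqrt(0 + 0)*((114 + 92) + 487) = sqrt(0)*(206 + 487) = 0*693 = 0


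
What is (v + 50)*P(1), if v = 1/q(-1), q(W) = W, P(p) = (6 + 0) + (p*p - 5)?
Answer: 98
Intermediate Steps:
P(p) = 1 + p**2 (P(p) = 6 + (p**2 - 5) = 6 + (-5 + p**2) = 1 + p**2)
v = -1 (v = 1/(-1) = -1)
(v + 50)*P(1) = (-1 + 50)*(1 + 1**2) = 49*(1 + 1) = 49*2 = 98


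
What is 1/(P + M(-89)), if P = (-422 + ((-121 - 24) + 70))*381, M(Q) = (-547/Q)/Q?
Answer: -7921/1499897344 ≈ -5.2810e-6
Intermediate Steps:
M(Q) = -547/Q²
P = -189357 (P = (-422 + (-145 + 70))*381 = (-422 - 75)*381 = -497*381 = -189357)
1/(P + M(-89)) = 1/(-189357 - 547/(-89)²) = 1/(-189357 - 547*1/7921) = 1/(-189357 - 547/7921) = 1/(-1499897344/7921) = -7921/1499897344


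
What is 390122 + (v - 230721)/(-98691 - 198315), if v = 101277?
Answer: 19311450696/49501 ≈ 3.9012e+5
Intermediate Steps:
390122 + (v - 230721)/(-98691 - 198315) = 390122 + (101277 - 230721)/(-98691 - 198315) = 390122 - 129444/(-297006) = 390122 - 129444*(-1/297006) = 390122 + 21574/49501 = 19311450696/49501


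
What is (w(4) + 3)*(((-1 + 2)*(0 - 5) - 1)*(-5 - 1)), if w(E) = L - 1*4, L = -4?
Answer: -180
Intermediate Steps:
w(E) = -8 (w(E) = -4 - 1*4 = -4 - 4 = -8)
(w(4) + 3)*(((-1 + 2)*(0 - 5) - 1)*(-5 - 1)) = (-8 + 3)*(((-1 + 2)*(0 - 5) - 1)*(-5 - 1)) = -5*(1*(-5) - 1)*(-6) = -5*(-5 - 1)*(-6) = -(-30)*(-6) = -5*36 = -180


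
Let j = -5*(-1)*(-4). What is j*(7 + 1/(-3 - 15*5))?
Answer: -5450/39 ≈ -139.74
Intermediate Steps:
j = -20 (j = 5*(-4) = -20)
j*(7 + 1/(-3 - 15*5)) = -20*(7 + 1/(-3 - 15*5)) = -20*(7 + 1/(-3 - 75)) = -20*(7 + 1/(-78)) = -20*(7 - 1/78) = -20*545/78 = -5450/39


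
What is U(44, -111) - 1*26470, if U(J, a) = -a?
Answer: -26359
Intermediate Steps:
U(44, -111) - 1*26470 = -1*(-111) - 1*26470 = 111 - 26470 = -26359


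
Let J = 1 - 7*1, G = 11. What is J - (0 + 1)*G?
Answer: -17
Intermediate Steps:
J = -6 (J = 1 - 7 = -6)
J - (0 + 1)*G = -6 - (0 + 1)*11 = -6 - 11 = -17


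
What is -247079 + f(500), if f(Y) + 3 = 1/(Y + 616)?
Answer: -275743511/1116 ≈ -2.4708e+5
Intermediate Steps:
f(Y) = -3 + 1/(616 + Y) (f(Y) = -3 + 1/(Y + 616) = -3 + 1/(616 + Y))
-247079 + f(500) = -247079 + (-1847 - 3*500)/(616 + 500) = -247079 + (-1847 - 1500)/1116 = -247079 + (1/1116)*(-3347) = -247079 - 3347/1116 = -275743511/1116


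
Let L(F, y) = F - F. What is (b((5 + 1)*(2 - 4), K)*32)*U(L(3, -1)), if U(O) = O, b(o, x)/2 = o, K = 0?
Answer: 0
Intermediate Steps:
L(F, y) = 0
b(o, x) = 2*o
(b((5 + 1)*(2 - 4), K)*32)*U(L(3, -1)) = ((2*((5 + 1)*(2 - 4)))*32)*0 = ((2*(6*(-2)))*32)*0 = ((2*(-12))*32)*0 = -24*32*0 = -768*0 = 0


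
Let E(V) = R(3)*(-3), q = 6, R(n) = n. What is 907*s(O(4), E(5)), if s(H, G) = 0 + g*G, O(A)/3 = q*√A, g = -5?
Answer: 40815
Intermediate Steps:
E(V) = -9 (E(V) = 3*(-3) = -9)
O(A) = 18*√A (O(A) = 3*(6*√A) = 18*√A)
s(H, G) = -5*G (s(H, G) = 0 - 5*G = -5*G)
907*s(O(4), E(5)) = 907*(-5*(-9)) = 907*45 = 40815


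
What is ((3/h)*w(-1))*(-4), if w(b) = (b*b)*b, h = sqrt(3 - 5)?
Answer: -6*I*sqrt(2) ≈ -8.4853*I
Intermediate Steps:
h = I*sqrt(2) (h = sqrt(-2) = I*sqrt(2) ≈ 1.4142*I)
w(b) = b**3 (w(b) = b**2*b = b**3)
((3/h)*w(-1))*(-4) = ((3/((I*sqrt(2))))*(-1)**3)*(-4) = ((3*(-I*sqrt(2)/2))*(-1))*(-4) = (-3*I*sqrt(2)/2*(-1))*(-4) = (3*I*sqrt(2)/2)*(-4) = -6*I*sqrt(2)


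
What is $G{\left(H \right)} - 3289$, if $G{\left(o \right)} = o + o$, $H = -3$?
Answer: $-3295$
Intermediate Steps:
$G{\left(o \right)} = 2 o$
$G{\left(H \right)} - 3289 = 2 \left(-3\right) - 3289 = -6 - 3289 = -3295$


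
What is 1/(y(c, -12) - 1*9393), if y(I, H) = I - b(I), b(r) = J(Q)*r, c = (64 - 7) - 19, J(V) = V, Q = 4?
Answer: -1/9507 ≈ -0.00010519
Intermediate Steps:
c = 38 (c = 57 - 19 = 38)
b(r) = 4*r
y(I, H) = -3*I (y(I, H) = I - 4*I = -3*I)
1/(y(c, -12) - 1*9393) = 1/(-3*38 - 1*9393) = 1/(-114 - 9393) = 1/(-9507) = -1/9507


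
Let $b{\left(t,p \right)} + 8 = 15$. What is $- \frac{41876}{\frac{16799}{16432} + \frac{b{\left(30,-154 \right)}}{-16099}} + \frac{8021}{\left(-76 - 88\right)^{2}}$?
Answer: $- \frac{297947024936474511}{7270851542992} \approx -40978.0$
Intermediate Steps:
$b{\left(t,p \right)} = 7$ ($b{\left(t,p \right)} = -8 + 15 = 7$)
$- \frac{41876}{\frac{16799}{16432} + \frac{b{\left(30,-154 \right)}}{-16099}} + \frac{8021}{\left(-76 - 88\right)^{2}} = - \frac{41876}{\frac{16799}{16432} + \frac{7}{-16099}} + \frac{8021}{\left(-76 - 88\right)^{2}} = - \frac{41876}{16799 \cdot \frac{1}{16432} + 7 \left(- \frac{1}{16099}\right)} + \frac{8021}{\left(-164\right)^{2}} = - \frac{41876}{\frac{16799}{16432} - \frac{7}{16099}} + \frac{8021}{26896} = - \frac{41876}{\frac{270332077}{264538768}} + 8021 \cdot \frac{1}{26896} = \left(-41876\right) \frac{264538768}{270332077} + \frac{8021}{26896} = - \frac{11077825448768}{270332077} + \frac{8021}{26896} = - \frac{297947024936474511}{7270851542992}$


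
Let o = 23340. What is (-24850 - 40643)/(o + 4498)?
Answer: -65493/27838 ≈ -2.3526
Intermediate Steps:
(-24850 - 40643)/(o + 4498) = (-24850 - 40643)/(23340 + 4498) = -65493/27838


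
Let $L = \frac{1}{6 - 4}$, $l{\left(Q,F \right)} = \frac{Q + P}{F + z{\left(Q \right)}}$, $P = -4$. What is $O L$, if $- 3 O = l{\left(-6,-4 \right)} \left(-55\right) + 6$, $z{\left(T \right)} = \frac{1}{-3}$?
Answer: $\frac{262}{13} \approx 20.154$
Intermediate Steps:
$z{\left(T \right)} = - \frac{1}{3}$
$l{\left(Q,F \right)} = \frac{-4 + Q}{- \frac{1}{3} + F}$ ($l{\left(Q,F \right)} = \frac{Q - 4}{F - \frac{1}{3}} = \frac{-4 + Q}{- \frac{1}{3} + F}$)
$O = \frac{524}{13}$ ($O = - \frac{\frac{3 \left(-4 - 6\right)}{-1 + 3 \left(-4\right)} \left(-55\right) + 6}{3} = - \frac{3 \frac{1}{-1 - 12} \left(-10\right) \left(-55\right) + 6}{3} = - \frac{3 \frac{1}{-13} \left(-10\right) \left(-55\right) + 6}{3} = - \frac{3 \left(- \frac{1}{13}\right) \left(-10\right) \left(-55\right) + 6}{3} = - \frac{\frac{30}{13} \left(-55\right) + 6}{3} = - \frac{- \frac{1650}{13} + 6}{3} = \left(- \frac{1}{3}\right) \left(- \frac{1572}{13}\right) = \frac{524}{13} \approx 40.308$)
$L = \frac{1}{2} \approx 0.5$
$O L = \frac{524}{13} \cdot \frac{1}{2} = \frac{262}{13}$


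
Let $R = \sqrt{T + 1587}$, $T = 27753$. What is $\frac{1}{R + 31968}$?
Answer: $\frac{888}{28386769} - \frac{\sqrt{815}}{170320614} \approx 3.1115 \cdot 10^{-5}$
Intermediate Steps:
$R = 6 \sqrt{815}$ ($R = \sqrt{27753 + 1587} = \sqrt{29340} = 6 \sqrt{815} \approx 171.29$)
$\frac{1}{R + 31968} = \frac{1}{6 \sqrt{815} + 31968} = \frac{1}{31968 + 6 \sqrt{815}}$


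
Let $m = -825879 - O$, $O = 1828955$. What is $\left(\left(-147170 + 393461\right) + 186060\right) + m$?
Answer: $-2222483$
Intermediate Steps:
$m = -2654834$ ($m = -825879 - 1828955 = -2654834$)
$\left(\left(-147170 + 393461\right) + 186060\right) + m = \left(\left(-147170 + 393461\right) + 186060\right) - 2654834 = \left(246291 + 186060\right) - 2654834 = 432351 - 2654834 = -2222483$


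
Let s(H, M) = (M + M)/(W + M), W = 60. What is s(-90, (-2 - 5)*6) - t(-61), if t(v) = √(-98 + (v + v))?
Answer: -14/3 - 2*I*√55 ≈ -4.6667 - 14.832*I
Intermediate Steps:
t(v) = √(-98 + 2*v)
s(H, M) = 2*M/(60 + M) (s(H, M) = (M + M)/(60 + M) = (2*M)/(60 + M) = 2*M/(60 + M))
s(-90, (-2 - 5)*6) - t(-61) = 2*((-2 - 5)*6)/(60 + (-2 - 5)*6) - √(-98 + 2*(-61)) = 2*(-7*6)/(60 - 7*6) - √(-98 - 122) = 2*(-42)/(60 - 42) - √(-220) = 2*(-42)/18 - 2*I*√55 = 2*(-42)*(1/18) - 2*I*√55 = -14/3 - 2*I*√55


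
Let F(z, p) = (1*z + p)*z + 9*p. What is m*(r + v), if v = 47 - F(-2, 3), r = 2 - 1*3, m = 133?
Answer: 2793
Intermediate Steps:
r = -1 (r = 2 - 3 = -1)
F(z, p) = 9*p + z*(p + z) (F(z, p) = (z + p)*z + 9*p = (p + z)*z + 9*p = z*(p + z) + 9*p = 9*p + z*(p + z))
v = 22 (v = 47 - ((-2)² + 9*3 + 3*(-2)) = 47 - (4 + 27 - 6) = 47 - 1*25 = 47 - 25 = 22)
m*(r + v) = 133*(-1 + 22) = 133*21 = 2793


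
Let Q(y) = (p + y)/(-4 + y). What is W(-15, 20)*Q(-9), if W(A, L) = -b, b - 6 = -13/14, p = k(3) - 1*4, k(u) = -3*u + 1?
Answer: -213/26 ≈ -8.1923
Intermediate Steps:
k(u) = 1 - 3*u
p = -12 (p = (1 - 3*3) - 1*4 = (1 - 9) - 4 = -8 - 4 = -12)
b = 71/14 (b = 6 - 13/14 = 71/14 ≈ 5.0714)
W(A, L) = -71/14 (W(A, L) = -1*71/14 = -71/14)
Q(y) = (-12 + y)/(-4 + y)
W(-15, 20)*Q(-9) = -71*(-12 - 9)/(14*(-4 - 9)) = -71*(-21)/(14*(-13)) = -(-71)*(-21)/182 = -71/14*21/13 = -213/26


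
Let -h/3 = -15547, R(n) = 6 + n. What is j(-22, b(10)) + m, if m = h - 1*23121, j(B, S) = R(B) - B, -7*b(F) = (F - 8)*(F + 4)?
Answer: 23526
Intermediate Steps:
h = 46641 (h = -3*(-15547) = 46641)
b(F) = -(-8 + F)*(4 + F)/7 (b(F) = -(F - 8)*(F + 4)/7 = -(-8 + F)*(4 + F)/7)
j(B, S) = 6 (j(B, S) = (6 + B) - B = 6)
m = 23520 (m = 46641 - 1*23121 = 46641 - 23121 = 23520)
j(-22, b(10)) + m = 6 + 23520 = 23526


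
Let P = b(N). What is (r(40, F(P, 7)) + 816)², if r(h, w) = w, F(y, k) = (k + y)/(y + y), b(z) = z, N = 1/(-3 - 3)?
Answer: 2531281/4 ≈ 6.3282e+5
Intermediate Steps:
N = -⅙ (N = 1/(-6) = -⅙ ≈ -0.16667)
P = -⅙ ≈ -0.16667
F(y, k) = (k + y)/(2*y) (F(y, k) = (k + y)/((2*y)) = (k + y)*(1/(2*y)) = (k + y)/(2*y))
(r(40, F(P, 7)) + 816)² = ((7 - ⅙)/(2*(-⅙)) + 816)² = ((½)*(-6)*(41/6) + 816)² = (-41/2 + 816)² = (1591/2)² = 2531281/4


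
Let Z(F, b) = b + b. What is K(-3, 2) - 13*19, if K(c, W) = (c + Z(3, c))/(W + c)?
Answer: -238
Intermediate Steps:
Z(F, b) = 2*b
K(c, W) = 3*c/(W + c) (K(c, W) = (c + 2*c)/(W + c) = (3*c)/(W + c) = 3*c/(W + c))
K(-3, 2) - 13*19 = 3*(-3)/(2 - 3) - 13*19 = 3*(-3)/(-1) - 247 = 3*(-3)*(-1) - 247 = 9 - 247 = -238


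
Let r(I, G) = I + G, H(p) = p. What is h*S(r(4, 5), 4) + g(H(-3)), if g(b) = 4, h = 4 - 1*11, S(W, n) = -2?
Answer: 18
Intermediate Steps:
r(I, G) = G + I
h = -7 (h = 4 - 11 = -7)
h*S(r(4, 5), 4) + g(H(-3)) = -7*(-2) + 4 = 14 + 4 = 18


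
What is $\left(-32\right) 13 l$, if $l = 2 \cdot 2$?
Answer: $-1664$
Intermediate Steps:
$l = 4$
$\left(-32\right) 13 l = \left(-32\right) 13 \cdot 4 = \left(-416\right) 4 = -1664$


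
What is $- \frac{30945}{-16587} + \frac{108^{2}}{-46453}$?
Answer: $\frac{414672439}{256838637} \approx 1.6145$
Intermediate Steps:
$- \frac{30945}{-16587} + \frac{108^{2}}{-46453} = \left(-30945\right) \left(- \frac{1}{16587}\right) + 11664 \left(- \frac{1}{46453}\right) = \frac{10315}{5529} - \frac{11664}{46453} = \frac{414672439}{256838637}$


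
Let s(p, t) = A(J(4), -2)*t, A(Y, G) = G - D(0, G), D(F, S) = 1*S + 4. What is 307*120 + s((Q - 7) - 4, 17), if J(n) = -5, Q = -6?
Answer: 36772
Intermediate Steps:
D(F, S) = 4 + S (D(F, S) = S + 4 = 4 + S)
A(Y, G) = -4 (A(Y, G) = G - (4 + G) = G + (-4 - G) = -4)
s(p, t) = -4*t
307*120 + s((Q - 7) - 4, 17) = 307*120 - 4*17 = 36840 - 68 = 36772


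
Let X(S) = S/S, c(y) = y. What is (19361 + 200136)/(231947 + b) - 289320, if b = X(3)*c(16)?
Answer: -67111315663/231963 ≈ -2.8932e+5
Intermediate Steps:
X(S) = 1
b = 16 (b = 1*16 = 16)
(19361 + 200136)/(231947 + b) - 289320 = (19361 + 200136)/(231947 + 16) - 289320 = 219497/231963 - 289320 = -67111315663/231963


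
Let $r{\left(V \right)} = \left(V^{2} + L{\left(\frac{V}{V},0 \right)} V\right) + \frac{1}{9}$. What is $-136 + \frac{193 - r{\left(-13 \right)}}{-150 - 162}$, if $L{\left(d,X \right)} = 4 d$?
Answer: $- \frac{382571}{2808} \approx -136.24$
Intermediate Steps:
$r{\left(V \right)} = \frac{1}{9} + V^{2} + 4 V$ ($r{\left(V \right)} = \left(V^{2} + 4 \frac{V}{V} V\right) + \frac{1}{9} = \left(V^{2} + 4 \cdot 1 V\right) + \frac{1}{9} = \left(V^{2} + 4 V\right) + \frac{1}{9} = \frac{1}{9} + V^{2} + 4 V$)
$-136 + \frac{193 - r{\left(-13 \right)}}{-150 - 162} = -136 + \frac{193 - \left(\frac{1}{9} + \left(-13\right)^{2} + 4 \left(-13\right)\right)}{-150 - 162} = -136 + \frac{193 - \left(\frac{1}{9} + 169 - 52\right)}{-312} = -136 + \left(193 - \frac{1054}{9}\right) \left(- \frac{1}{312}\right) = -136 + \frac{683}{9} \left(- \frac{1}{312}\right) = -136 - \frac{683}{2808} = - \frac{382571}{2808}$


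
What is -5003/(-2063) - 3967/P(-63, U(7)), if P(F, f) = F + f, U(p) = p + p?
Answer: 8429068/101087 ≈ 83.384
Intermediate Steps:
U(p) = 2*p
-5003/(-2063) - 3967/P(-63, U(7)) = -5003/(-2063) - 3967/(-63 + 2*7) = -5003*(-1/2063) - 3967/(-63 + 14) = 5003/2063 - 3967/(-49) = 5003/2063 - 3967*(-1/49) = 5003/2063 + 3967/49 = 8429068/101087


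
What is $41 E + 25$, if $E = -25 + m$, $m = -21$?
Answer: $-1861$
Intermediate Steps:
$E = -46$ ($E = -25 - 21 = -46$)
$41 E + 25 = 41 \left(-46\right) + 25 = -1886 + 25 = -1861$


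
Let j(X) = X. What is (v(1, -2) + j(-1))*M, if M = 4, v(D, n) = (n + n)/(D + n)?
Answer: 12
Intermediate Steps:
v(D, n) = 2*n/(D + n) (v(D, n) = (2*n)/(D + n) = 2*n/(D + n))
(v(1, -2) + j(-1))*M = (2*(-2)/(1 - 2) - 1)*4 = (2*(-2)/(-1) - 1)*4 = (2*(-2)*(-1) - 1)*4 = (4 - 1)*4 = 3*4 = 12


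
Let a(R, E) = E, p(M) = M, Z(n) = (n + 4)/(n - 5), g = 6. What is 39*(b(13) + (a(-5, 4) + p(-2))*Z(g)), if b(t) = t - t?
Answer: 780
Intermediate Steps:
Z(n) = (4 + n)/(-5 + n)
b(t) = 0
39*(b(13) + (a(-5, 4) + p(-2))*Z(g)) = 39*(0 + (4 - 2)*((4 + 6)/(-5 + 6))) = 39*(0 + 2*(10/1)) = 39*(0 + 2*(1*10)) = 39*(0 + 2*10) = 39*(0 + 20) = 39*20 = 780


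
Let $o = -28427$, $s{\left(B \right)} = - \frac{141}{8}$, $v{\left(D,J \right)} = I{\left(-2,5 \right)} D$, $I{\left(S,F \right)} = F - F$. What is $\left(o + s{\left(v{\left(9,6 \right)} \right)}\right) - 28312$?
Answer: $- \frac{454053}{8} \approx -56757.0$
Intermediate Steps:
$I{\left(S,F \right)} = 0$
$v{\left(D,J \right)} = 0$ ($v{\left(D,J \right)} = 0 D = 0$)
$s{\left(B \right)} = - \frac{141}{8}$ ($s{\left(B \right)} = \left(-141\right) \frac{1}{8} = - \frac{141}{8}$)
$\left(o + s{\left(v{\left(9,6 \right)} \right)}\right) - 28312 = \left(-28427 - \frac{141}{8}\right) - 28312 = - \frac{227557}{8} - 28312 = - \frac{454053}{8}$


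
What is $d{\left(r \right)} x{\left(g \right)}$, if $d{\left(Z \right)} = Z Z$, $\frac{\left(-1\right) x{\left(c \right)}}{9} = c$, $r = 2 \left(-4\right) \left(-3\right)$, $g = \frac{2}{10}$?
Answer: $- \frac{5184}{5} \approx -1036.8$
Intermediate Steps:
$g = \frac{1}{5}$ ($g = 2 \cdot \frac{1}{10} = \frac{1}{5} \approx 0.2$)
$r = 24$ ($r = \left(-8\right) \left(-3\right) = 24$)
$x{\left(c \right)} = - 9 c$
$d{\left(Z \right)} = Z^{2}$
$d{\left(r \right)} x{\left(g \right)} = 24^{2} \left(\left(-9\right) \frac{1}{5}\right) = 576 \left(- \frac{9}{5}\right) = - \frac{5184}{5}$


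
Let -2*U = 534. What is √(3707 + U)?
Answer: 4*√215 ≈ 58.651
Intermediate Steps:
U = -267 (U = -½*534 = -267)
√(3707 + U) = √(3707 - 267) = √3440 = 4*√215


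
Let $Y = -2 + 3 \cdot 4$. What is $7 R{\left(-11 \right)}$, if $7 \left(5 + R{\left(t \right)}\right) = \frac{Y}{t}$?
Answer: $- \frac{395}{11} \approx -35.909$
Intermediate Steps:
$Y = 10$ ($Y = -2 + 12 = 10$)
$R{\left(t \right)} = -5 + \frac{10}{7 t}$ ($R{\left(t \right)} = -5 + \frac{10 \frac{1}{t}}{7} = -5 + \frac{10}{7 t}$)
$7 R{\left(-11 \right)} = 7 \left(-5 + \frac{10}{7 \left(-11\right)}\right) = 7 \left(-5 + \frac{10}{7} \left(- \frac{1}{11}\right)\right) = 7 \left(-5 - \frac{10}{77}\right) = 7 \left(- \frac{395}{77}\right) = - \frac{395}{11}$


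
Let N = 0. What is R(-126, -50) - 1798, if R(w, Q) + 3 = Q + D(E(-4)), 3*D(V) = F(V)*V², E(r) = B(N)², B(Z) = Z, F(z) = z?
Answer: -1851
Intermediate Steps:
E(r) = 0 (E(r) = 0² = 0)
D(V) = V³/3 (D(V) = (V*V²)/3 = V³/3)
R(w, Q) = -3 + Q (R(w, Q) = -3 + (Q + (⅓)*0³) = -3 + (Q + (⅓)*0) = -3 + (Q + 0) = -3 + Q)
R(-126, -50) - 1798 = (-3 - 50) - 1798 = -53 - 1798 = -1851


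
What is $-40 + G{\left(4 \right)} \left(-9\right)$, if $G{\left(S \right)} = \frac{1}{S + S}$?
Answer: $- \frac{329}{8} \approx -41.125$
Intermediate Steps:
$G{\left(S \right)} = \frac{1}{2 S}$
$-40 + G{\left(4 \right)} \left(-9\right) = -40 + \frac{1}{2 \cdot 4} \left(-9\right) = -40 + \frac{1}{2} \cdot \frac{1}{4} \left(-9\right) = -40 + \frac{1}{8} \left(-9\right) = -40 - \frac{9}{8} = - \frac{329}{8}$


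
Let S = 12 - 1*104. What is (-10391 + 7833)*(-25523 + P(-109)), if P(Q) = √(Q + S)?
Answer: 65287834 - 2558*I*√201 ≈ 6.5288e+7 - 36266.0*I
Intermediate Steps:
S = -92 (S = 12 - 104 = -92)
P(Q) = √(-92 + Q) (P(Q) = √(Q - 92) = √(-92 + Q))
(-10391 + 7833)*(-25523 + P(-109)) = (-10391 + 7833)*(-25523 + √(-92 - 109)) = -2558*(-25523 + √(-201)) = -2558*(-25523 + I*√201) = 65287834 - 2558*I*√201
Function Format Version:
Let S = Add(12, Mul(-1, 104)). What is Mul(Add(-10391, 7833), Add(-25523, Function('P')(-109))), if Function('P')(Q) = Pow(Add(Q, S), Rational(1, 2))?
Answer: Add(65287834, Mul(-2558, I, Pow(201, Rational(1, 2)))) ≈ Add(6.5288e+7, Mul(-36266., I))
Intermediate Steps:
S = -92 (S = Add(12, -104) = -92)
Function('P')(Q) = Pow(Add(-92, Q), Rational(1, 2)) (Function('P')(Q) = Pow(Add(Q, -92), Rational(1, 2)) = Pow(Add(-92, Q), Rational(1, 2)))
Mul(Add(-10391, 7833), Add(-25523, Function('P')(-109))) = Mul(Add(-10391, 7833), Add(-25523, Pow(Add(-92, -109), Rational(1, 2)))) = Mul(-2558, Add(-25523, Pow(-201, Rational(1, 2)))) = Mul(-2558, Add(-25523, Mul(I, Pow(201, Rational(1, 2))))) = Add(65287834, Mul(-2558, I, Pow(201, Rational(1, 2))))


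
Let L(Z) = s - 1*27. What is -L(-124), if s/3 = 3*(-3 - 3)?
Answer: 81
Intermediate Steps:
s = -54 (s = 3*(3*(-3 - 3)) = 3*(3*(-6)) = 3*(-18) = -54)
L(Z) = -81 (L(Z) = -54 - 1*27 = -54 - 27 = -81)
-L(-124) = -1*(-81) = 81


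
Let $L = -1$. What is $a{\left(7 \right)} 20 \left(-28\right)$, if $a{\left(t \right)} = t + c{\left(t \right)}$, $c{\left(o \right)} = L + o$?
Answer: $-7280$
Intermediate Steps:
$c{\left(o \right)} = -1 + o$
$a{\left(t \right)} = -1 + 2 t$ ($a{\left(t \right)} = t + \left(-1 + t\right) = -1 + 2 t$)
$a{\left(7 \right)} 20 \left(-28\right) = \left(-1 + 2 \cdot 7\right) 20 \left(-28\right) = \left(-1 + 14\right) 20 \left(-28\right) = 13 \cdot 20 \left(-28\right) = 260 \left(-28\right) = -7280$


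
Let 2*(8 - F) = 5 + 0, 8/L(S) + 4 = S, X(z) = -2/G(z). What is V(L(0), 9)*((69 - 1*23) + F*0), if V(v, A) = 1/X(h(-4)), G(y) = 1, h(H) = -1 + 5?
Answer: -23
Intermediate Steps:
h(H) = 4
X(z) = -2 (X(z) = -2/1 = -2*1 = -2)
L(S) = 8/(-4 + S)
F = 11/2 (F = 8 - (5 + 0)/2 = 8 - ½*5 = 8 - 5/2 = 11/2 ≈ 5.5000)
V(v, A) = -½ (V(v, A) = 1/(-2) = -½)
V(L(0), 9)*((69 - 1*23) + F*0) = -((69 - 1*23) + (11/2)*0)/2 = -((69 - 23) + 0)/2 = -(46 + 0)/2 = -½*46 = -23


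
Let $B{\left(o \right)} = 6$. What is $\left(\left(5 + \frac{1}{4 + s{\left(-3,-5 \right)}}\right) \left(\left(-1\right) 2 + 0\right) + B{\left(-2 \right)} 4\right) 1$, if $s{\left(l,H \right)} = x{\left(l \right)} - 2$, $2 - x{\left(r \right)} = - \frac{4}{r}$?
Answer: $\frac{53}{4} \approx 13.25$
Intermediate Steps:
$x{\left(r \right)} = 2 + \frac{4}{r}$ ($x{\left(r \right)} = 2 - - \frac{4}{r} = 2 + \frac{4}{r}$)
$s{\left(l,H \right)} = \frac{4}{l}$ ($s{\left(l,H \right)} = \left(2 + \frac{4}{l}\right) - 2 = \frac{4}{l}$)
$\left(\left(5 + \frac{1}{4 + s{\left(-3,-5 \right)}}\right) \left(\left(-1\right) 2 + 0\right) + B{\left(-2 \right)} 4\right) 1 = \left(\left(5 + \frac{1}{4 + \frac{4}{-3}}\right) \left(\left(-1\right) 2 + 0\right) + 6 \cdot 4\right) 1 = \left(\left(5 + \frac{1}{4 + 4 \left(- \frac{1}{3}\right)}\right) \left(-2 + 0\right) + 24\right) 1 = \left(\left(5 + \frac{1}{4 - \frac{4}{3}}\right) \left(-2\right) + 24\right) 1 = \left(\left(5 + \frac{1}{\frac{8}{3}}\right) \left(-2\right) + 24\right) 1 = \left(\left(5 + \frac{3}{8}\right) \left(-2\right) + 24\right) 1 = \left(\frac{43}{8} \left(-2\right) + 24\right) 1 = \left(- \frac{43}{4} + 24\right) 1 = \frac{53}{4} \cdot 1 = \frac{53}{4}$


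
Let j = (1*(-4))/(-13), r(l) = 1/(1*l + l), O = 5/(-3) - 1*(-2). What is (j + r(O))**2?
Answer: 2209/676 ≈ 3.2677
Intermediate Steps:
O = 1/3 (O = 5*(-1/3) + 2 = -5/3 + 2 = 1/3 ≈ 0.33333)
r(l) = 1/(2*l) (r(l) = 1/(l + l) = 1/(2*l))
j = 4/13 (j = -4*(-1/13) = 4/13 ≈ 0.30769)
(j + r(O))**2 = (4/13 + 1/(2*(1/3)))**2 = (4/13 + (1/2)*3)**2 = (4/13 + 3/2)**2 = (47/26)**2 = 2209/676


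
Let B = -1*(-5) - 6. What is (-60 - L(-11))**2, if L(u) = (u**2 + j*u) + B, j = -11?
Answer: 90601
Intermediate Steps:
B = -1 (B = 5 - 6 = -1)
L(u) = -1 + u**2 - 11*u (L(u) = (u**2 - 11*u) - 1 = -1 + u**2 - 11*u)
(-60 - L(-11))**2 = (-60 - (-1 + (-11)**2 - 11*(-11)))**2 = (-60 - (-1 + 121 + 121))**2 = (-60 - 1*241)**2 = (-60 - 241)**2 = (-301)**2 = 90601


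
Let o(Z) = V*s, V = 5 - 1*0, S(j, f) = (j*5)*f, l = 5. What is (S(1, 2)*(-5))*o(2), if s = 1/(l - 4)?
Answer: -250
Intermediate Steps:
S(j, f) = 5*f*j (S(j, f) = (5*j)*f = 5*f*j)
s = 1 (s = 1/(5 - 4) = 1/1 = 1)
V = 5 (V = 5 + 0 = 5)
o(Z) = 5 (o(Z) = 5*1 = 5)
(S(1, 2)*(-5))*o(2) = ((5*2*1)*(-5))*5 = (10*(-5))*5 = -50*5 = -250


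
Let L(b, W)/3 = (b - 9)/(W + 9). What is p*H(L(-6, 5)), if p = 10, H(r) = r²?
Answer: 10125/98 ≈ 103.32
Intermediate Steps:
L(b, W) = 3*(-9 + b)/(9 + W) (L(b, W) = 3*((b - 9)/(W + 9)) = 3*((-9 + b)/(9 + W)) = 3*(-9 + b)/(9 + W))
p*H(L(-6, 5)) = 10*(3*(-9 - 6)/(9 + 5))² = 10*(3*(-15)/14)² = 10*(3*(1/14)*(-15))² = 10*(-45/14)² = 10*(2025/196) = 10125/98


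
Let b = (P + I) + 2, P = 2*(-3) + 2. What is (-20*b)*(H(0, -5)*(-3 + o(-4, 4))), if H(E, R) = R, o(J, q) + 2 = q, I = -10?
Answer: 1200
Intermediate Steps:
o(J, q) = -2 + q
P = -4 (P = -6 + 2 = -4)
b = -12 (b = (-4 - 10) + 2 = -14 + 2 = -12)
(-20*b)*(H(0, -5)*(-3 + o(-4, 4))) = (-20*(-12))*(-5*(-3 + (-2 + 4))) = 240*(-5*(-3 + 2)) = 240*(-5*(-1)) = 240*5 = 1200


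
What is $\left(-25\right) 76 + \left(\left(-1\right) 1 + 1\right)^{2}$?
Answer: $-1900$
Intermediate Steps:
$\left(-25\right) 76 + \left(\left(-1\right) 1 + 1\right)^{2} = -1900 + \left(-1 + 1\right)^{2} = -1900 + 0^{2} = -1900 + 0 = -1900$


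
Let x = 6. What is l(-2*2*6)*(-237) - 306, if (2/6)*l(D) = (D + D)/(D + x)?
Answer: -2202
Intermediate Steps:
l(D) = 6*D/(6 + D) (l(D) = 3*((D + D)/(D + 6)) = 3*((2*D)/(6 + D)) = 3*(2*D/(6 + D)) = 6*D/(6 + D))
l(-2*2*6)*(-237) - 306 = (6*(-2*2*6)/(6 - 2*2*6))*(-237) - 306 = (6*(-4*6)/(6 - 4*6))*(-237) - 306 = (6*(-24)/(6 - 24))*(-237) - 306 = (6*(-24)/(-18))*(-237) - 306 = (6*(-24)*(-1/18))*(-237) - 306 = 8*(-237) - 306 = -1896 - 306 = -2202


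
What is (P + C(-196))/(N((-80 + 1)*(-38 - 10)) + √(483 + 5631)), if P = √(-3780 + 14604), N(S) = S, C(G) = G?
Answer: -123872/2395525 - 2*√459569/2395525 + 98*√6114/7186575 + 1264*√2706/2395525 ≈ -0.023761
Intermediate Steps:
P = 2*√2706 (P = √10824 = 2*√2706 ≈ 104.04)
(P + C(-196))/(N((-80 + 1)*(-38 - 10)) + √(483 + 5631)) = (2*√2706 - 196)/((-80 + 1)*(-38 - 10) + √(483 + 5631)) = (-196 + 2*√2706)/(-79*(-48) + √6114) = (-196 + 2*√2706)/(3792 + √6114)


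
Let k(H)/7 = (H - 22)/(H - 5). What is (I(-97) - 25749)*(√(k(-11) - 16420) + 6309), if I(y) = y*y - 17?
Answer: -103196313 - 16357*I*√262489/4 ≈ -1.032e+8 - 2.0951e+6*I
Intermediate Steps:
k(H) = 7*(-22 + H)/(-5 + H) (k(H) = 7*((H - 22)/(H - 5)) = 7*((-22 + H)/(-5 + H)) = 7*(-22 + H)/(-5 + H))
I(y) = -17 + y² (I(y) = y² - 17 = -17 + y²)
(I(-97) - 25749)*(√(k(-11) - 16420) + 6309) = ((-17 + (-97)²) - 25749)*(√(7*(-22 - 11)/(-5 - 11) - 16420) + 6309) = ((-17 + 9409) - 25749)*(√(7*(-33)/(-16) - 16420) + 6309) = (9392 - 25749)*(√(7*(-1/16)*(-33) - 16420) + 6309) = -16357*(√(231/16 - 16420) + 6309) = -16357*(√(-262489/16) + 6309) = -16357*(I*√262489/4 + 6309) = -16357*(6309 + I*√262489/4) = -103196313 - 16357*I*√262489/4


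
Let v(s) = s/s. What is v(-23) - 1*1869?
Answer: -1868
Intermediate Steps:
v(s) = 1
v(-23) - 1*1869 = 1 - 1*1869 = 1 - 1869 = -1868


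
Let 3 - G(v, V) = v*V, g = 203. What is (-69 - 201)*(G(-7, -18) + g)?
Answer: -21600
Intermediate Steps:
G(v, V) = 3 - V*v (G(v, V) = 3 - v*V = 3 - V*v)
(-69 - 201)*(G(-7, -18) + g) = (-69 - 201)*((3 - 1*(-18)*(-7)) + 203) = -270*((3 - 126) + 203) = -270*(-123 + 203) = -270*80 = -21600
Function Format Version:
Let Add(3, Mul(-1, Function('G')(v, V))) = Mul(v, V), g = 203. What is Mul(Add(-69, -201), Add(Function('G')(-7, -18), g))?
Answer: -21600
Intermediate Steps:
Function('G')(v, V) = Add(3, Mul(-1, V, v)) (Function('G')(v, V) = Add(3, Mul(-1, Mul(v, V))) = Add(3, Mul(-1, Mul(V, v))) = Add(3, Mul(-1, V, v)))
Mul(Add(-69, -201), Add(Function('G')(-7, -18), g)) = Mul(Add(-69, -201), Add(Add(3, Mul(-1, -18, -7)), 203)) = Mul(-270, Add(Add(3, -126), 203)) = Mul(-270, Add(-123, 203)) = Mul(-270, 80) = -21600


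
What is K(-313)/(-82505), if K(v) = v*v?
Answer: -97969/82505 ≈ -1.1874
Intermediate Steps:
K(v) = v**2
K(-313)/(-82505) = (-313)**2/(-82505) = 97969*(-1/82505) = -97969/82505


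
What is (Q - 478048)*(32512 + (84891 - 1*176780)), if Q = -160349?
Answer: 37906098669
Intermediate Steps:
(Q - 478048)*(32512 + (84891 - 1*176780)) = (-160349 - 478048)*(32512 + (84891 - 1*176780)) = -638397*(32512 + (84891 - 176780)) = -638397*(32512 - 91889) = -638397*(-59377) = 37906098669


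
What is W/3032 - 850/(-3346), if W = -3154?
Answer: -1994021/2536268 ≈ -0.78620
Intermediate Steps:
W/3032 - 850/(-3346) = -3154/3032 - 850/(-3346) = -3154*1/3032 - 850*(-1/3346) = -1577/1516 + 425/1673 = -1994021/2536268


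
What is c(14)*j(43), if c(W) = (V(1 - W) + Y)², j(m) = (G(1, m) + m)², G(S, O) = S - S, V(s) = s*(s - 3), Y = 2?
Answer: 81540900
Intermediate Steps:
V(s) = s*(-3 + s)
G(S, O) = 0
j(m) = m² (j(m) = (0 + m)² = m²)
c(W) = (2 + (1 - W)*(-2 - W))² (c(W) = ((1 - W)*(-3 + (1 - W)) + 2)² = ((1 - W)*(-2 - W) + 2)² = (2 + (1 - W)*(-2 - W))²)
c(14)*j(43) = (14 + 14²)²*43² = (14 + 196)²*1849 = 210²*1849 = 44100*1849 = 81540900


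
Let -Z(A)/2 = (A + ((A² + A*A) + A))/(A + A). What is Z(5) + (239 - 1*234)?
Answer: -7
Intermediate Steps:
Z(A) = -(2*A + 2*A²)/A (Z(A) = -2*(A + ((A² + A*A) + A))/(A + A) = -2*(A + ((A² + A²) + A))/(2*A) = -2*(A + (2*A² + A))*1/(2*A) = -2*(A + (A + 2*A²))*1/(2*A) = -2*(2*A + 2*A²)*1/(2*A) = -(2*A + 2*A²)/A)
Z(5) + (239 - 1*234) = (-2 - 2*5) + (239 - 1*234) = (-2 - 10) + (239 - 234) = -12 + 5 = -7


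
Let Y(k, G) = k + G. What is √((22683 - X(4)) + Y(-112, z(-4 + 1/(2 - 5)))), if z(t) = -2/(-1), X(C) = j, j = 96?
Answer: 13*√133 ≈ 149.92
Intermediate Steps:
X(C) = 96
z(t) = 2 (z(t) = -2*(-1) = 2)
Y(k, G) = G + k
√((22683 - X(4)) + Y(-112, z(-4 + 1/(2 - 5)))) = √((22683 - 1*96) + (2 - 112)) = √((22683 - 96) - 110) = √(22587 - 110) = √22477 = 13*√133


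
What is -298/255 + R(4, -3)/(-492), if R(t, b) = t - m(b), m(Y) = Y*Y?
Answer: -16149/13940 ≈ -1.1585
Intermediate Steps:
m(Y) = Y²
R(t, b) = t - b²
-298/255 + R(4, -3)/(-492) = -298/255 + (4 - 1*(-3)²)/(-492) = -298*1/255 + (4 - 1*9)*(-1/492) = -298/255 + (4 - 9)*(-1/492) = -298/255 - 5*(-1/492) = -298/255 + 5/492 = -16149/13940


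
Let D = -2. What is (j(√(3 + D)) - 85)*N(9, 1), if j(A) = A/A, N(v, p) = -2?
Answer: 168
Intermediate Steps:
j(A) = 1
(j(√(3 + D)) - 85)*N(9, 1) = (1 - 85)*(-2) = -84*(-2) = 168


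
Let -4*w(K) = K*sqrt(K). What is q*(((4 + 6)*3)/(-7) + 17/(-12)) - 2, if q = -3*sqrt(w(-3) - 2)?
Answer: -2 + 479*sqrt(-8 + 3*I*sqrt(3))/56 ≈ 5.5042 + 25.33*I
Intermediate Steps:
w(K) = -K**(3/2)/4 (w(K) = -K*sqrt(K)/4 = -K**(3/2)/4)
q = -3*sqrt(-2 + 3*I*sqrt(3)/4) (q = -3*sqrt(-(-3)*I*sqrt(3)/4 - 2) = -3*sqrt(3*I*sqrt(3)/4 - 2) = -3*sqrt(-2 + 3*I*sqrt(3)/4) ≈ -1.316 - 4.442*I)
q*(((4 + 6)*3)/(-7) + 17/(-12)) - 2 = (-3*sqrt(-8 + 3*I*sqrt(3))/2)*(((4 + 6)*3)/(-7) + 17/(-12)) - 2 = (-3*sqrt(-8 + 3*I*sqrt(3))/2)*((10*3)*(-1/7) + 17*(-1/12)) - 2 = (-3*sqrt(-8 + 3*I*sqrt(3))/2)*(30*(-1/7) - 17/12) - 2 = (-3*sqrt(-8 + 3*I*sqrt(3))/2)*(-30/7 - 17/12) - 2 = -3*sqrt(-8 + 3*I*sqrt(3))/2*(-479/84) - 2 = 479*sqrt(-8 + 3*I*sqrt(3))/56 - 2 = -2 + 479*sqrt(-8 + 3*I*sqrt(3))/56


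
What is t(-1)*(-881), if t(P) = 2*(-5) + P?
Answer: 9691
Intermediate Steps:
t(P) = -10 + P
t(-1)*(-881) = (-10 - 1)*(-881) = -11*(-881) = 9691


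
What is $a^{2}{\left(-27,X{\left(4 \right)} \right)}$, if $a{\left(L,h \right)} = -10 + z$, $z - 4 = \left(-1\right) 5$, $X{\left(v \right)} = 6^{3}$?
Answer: $121$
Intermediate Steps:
$X{\left(v \right)} = 216$
$z = -1$ ($z = 4 - 5 = -1$)
$a{\left(L,h \right)} = -11$ ($a{\left(L,h \right)} = -10 - 1 = -11$)
$a^{2}{\left(-27,X{\left(4 \right)} \right)} = \left(-11\right)^{2} = 121$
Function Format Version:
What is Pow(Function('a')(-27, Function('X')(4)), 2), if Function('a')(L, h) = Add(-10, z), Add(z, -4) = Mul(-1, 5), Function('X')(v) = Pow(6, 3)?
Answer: 121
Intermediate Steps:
Function('X')(v) = 216
z = -1 (z = Add(4, Mul(-1, 5)) = Add(4, -5) = -1)
Function('a')(L, h) = -11 (Function('a')(L, h) = Add(-10, -1) = -11)
Pow(Function('a')(-27, Function('X')(4)), 2) = Pow(-11, 2) = 121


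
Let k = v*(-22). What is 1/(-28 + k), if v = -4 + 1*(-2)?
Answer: 1/104 ≈ 0.0096154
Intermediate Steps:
v = -6 (v = -4 - 2 = -6)
k = 132 (k = -6*(-22) = 132)
1/(-28 + k) = 1/(-28 + 132) = 1/104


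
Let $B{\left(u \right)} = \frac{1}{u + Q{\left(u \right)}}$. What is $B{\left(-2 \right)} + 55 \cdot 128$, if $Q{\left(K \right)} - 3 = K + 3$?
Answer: $\frac{14081}{2} \approx 7040.5$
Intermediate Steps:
$Q{\left(K \right)} = 6 + K$ ($Q{\left(K \right)} = 3 + \left(K + 3\right) = 3 + \left(3 + K\right) = 6 + K$)
$B{\left(u \right)} = \frac{1}{6 + 2 u}$ ($B{\left(u \right)} = \frac{1}{u + \left(6 + u\right)} = \frac{1}{6 + 2 u}$)
$B{\left(-2 \right)} + 55 \cdot 128 = \frac{1}{2 \left(3 - 2\right)} + 55 \cdot 128 = \frac{1}{2 \cdot 1} + 7040 = \frac{1}{2} \cdot 1 + 7040 = \frac{1}{2} + 7040 = \frac{14081}{2}$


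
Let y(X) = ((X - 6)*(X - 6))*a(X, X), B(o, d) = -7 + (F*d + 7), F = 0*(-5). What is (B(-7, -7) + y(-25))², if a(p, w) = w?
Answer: 577200625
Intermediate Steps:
F = 0
B(o, d) = 0 (B(o, d) = -7 + (0*d + 7) = -7 + (0 + 7) = -7 + 7 = 0)
y(X) = X*(-6 + X)² (y(X) = ((X - 6)*(X - 6))*X = ((-6 + X)*(-6 + X))*X = (-6 + X)²*X = X*(-6 + X)²)
(B(-7, -7) + y(-25))² = (0 - 25*(-6 - 25)²)² = (0 - 25*(-31)²)² = (0 - 25*961)² = (0 - 24025)² = (-24025)² = 577200625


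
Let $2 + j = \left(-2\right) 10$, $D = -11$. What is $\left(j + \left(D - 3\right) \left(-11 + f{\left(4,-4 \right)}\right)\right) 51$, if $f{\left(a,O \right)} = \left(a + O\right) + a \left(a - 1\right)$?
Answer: $-1836$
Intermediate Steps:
$j = -22$ ($j = -2 - 20 = -22$)
$f{\left(a,O \right)} = O + a + a \left(-1 + a\right)$ ($f{\left(a,O \right)} = \left(O + a\right) + a \left(-1 + a\right) = O + a + a \left(-1 + a\right)$)
$\left(j + \left(D - 3\right) \left(-11 + f{\left(4,-4 \right)}\right)\right) 51 = \left(-22 + \left(-11 - 3\right) \left(-11 - \left(4 - 4^{2}\right)\right)\right) 51 = \left(-22 - 14 \left(-11 + \left(-4 + 16\right)\right)\right) 51 = \left(-22 - 14 \left(-11 + 12\right)\right) 51 = \left(-22 - 14\right) 51 = \left(-36\right) 51 = -1836$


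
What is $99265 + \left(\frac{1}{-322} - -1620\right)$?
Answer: $\frac{32484969}{322} \approx 1.0089 \cdot 10^{5}$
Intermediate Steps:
$99265 + \left(\frac{1}{-322} - -1620\right) = 99265 + \left(- \frac{1}{322} + 1620\right) = 99265 + \frac{521639}{322} = \frac{32484969}{322}$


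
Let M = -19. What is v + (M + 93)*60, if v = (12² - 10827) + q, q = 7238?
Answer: 995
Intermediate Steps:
v = -3445 (v = (12² - 10827) + 7238 = (144 - 10827) + 7238 = -10683 + 7238 = -3445)
v + (M + 93)*60 = -3445 + (-19 + 93)*60 = -3445 + 74*60 = -3445 + 4440 = 995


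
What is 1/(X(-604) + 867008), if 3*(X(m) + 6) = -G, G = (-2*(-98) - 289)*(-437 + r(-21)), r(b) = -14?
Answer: 1/853021 ≈ 1.1723e-6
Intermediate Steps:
G = 41943 (G = (-2*(-98) - 289)*(-437 - 14) = (196 - 289)*(-451) = -93*(-451) = 41943)
X(m) = -13987 (X(m) = -6 + (-1*41943)/3 = -6 + (⅓)*(-41943) = -6 - 13981 = -13987)
1/(X(-604) + 867008) = 1/(-13987 + 867008) = 1/853021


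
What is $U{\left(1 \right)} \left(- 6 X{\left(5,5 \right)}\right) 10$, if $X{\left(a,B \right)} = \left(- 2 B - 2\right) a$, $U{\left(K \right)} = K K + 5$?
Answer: $21600$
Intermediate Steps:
$U{\left(K \right)} = 5 + K^{2}$ ($U{\left(K \right)} = K^{2} + 5 = 5 + K^{2}$)
$X{\left(a,B \right)} = a \left(-2 - 2 B\right)$ ($X{\left(a,B \right)} = \left(-2 - 2 B\right) a = a \left(-2 - 2 B\right)$)
$U{\left(1 \right)} \left(- 6 X{\left(5,5 \right)}\right) 10 = \left(5 + 1^{2}\right) \left(- 6 \left(\left(-2\right) 5 \left(1 + 5\right)\right)\right) 10 = \left(5 + 1\right) \left(- 6 \left(\left(-2\right) 5 \cdot 6\right)\right) 10 = 6 \left(\left(-6\right) \left(-60\right)\right) 10 = 6 \cdot 360 \cdot 10 = 2160 \cdot 10 = 21600$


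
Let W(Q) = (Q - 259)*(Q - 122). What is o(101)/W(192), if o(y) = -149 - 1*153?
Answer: 151/2345 ≈ 0.064392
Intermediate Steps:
o(y) = -302 (o(y) = -149 - 153 = -302)
W(Q) = (-259 + Q)*(-122 + Q)
o(101)/W(192) = -302/(31598 + 192² - 381*192) = -302/(31598 + 36864 - 73152) = -302/(-4690) = -302*(-1/4690) = 151/2345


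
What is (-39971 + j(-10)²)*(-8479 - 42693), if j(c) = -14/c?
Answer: 51132392872/25 ≈ 2.0453e+9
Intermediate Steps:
(-39971 + j(-10)²)*(-8479 - 42693) = (-39971 + (-14/(-10))²)*(-8479 - 42693) = (-39971 + (-14*(-⅒))²)*(-51172) = (-39971 + (7/5)²)*(-51172) = (-39971 + 49/25)*(-51172) = -999226/25*(-51172) = 51132392872/25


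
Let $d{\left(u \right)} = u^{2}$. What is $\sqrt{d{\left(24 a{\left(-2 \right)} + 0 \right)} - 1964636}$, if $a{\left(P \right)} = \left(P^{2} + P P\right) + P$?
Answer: $10 i \sqrt{19439} \approx 1394.2 i$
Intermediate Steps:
$a{\left(P \right)} = P + 2 P^{2}$ ($a{\left(P \right)} = \left(P^{2} + P^{2}\right) + P = 2 P^{2} + P = P + 2 P^{2}$)
$\sqrt{d{\left(24 a{\left(-2 \right)} + 0 \right)} - 1964636} = \sqrt{\left(24 \left(- 2 \left(1 + 2 \left(-2\right)\right)\right) + 0\right)^{2} - 1964636} = \sqrt{\left(24 \left(- 2 \left(1 - 4\right)\right) + 0\right)^{2} - 1964636} = \sqrt{\left(24 \left(\left(-2\right) \left(-3\right)\right) + 0\right)^{2} - 1964636} = \sqrt{\left(24 \cdot 6 + 0\right)^{2} - 1964636} = \sqrt{\left(144 + 0\right)^{2} - 1964636} = \sqrt{144^{2} - 1964636} = \sqrt{20736 - 1964636} = \sqrt{-1943900} = 10 i \sqrt{19439}$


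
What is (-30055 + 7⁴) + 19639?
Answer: -8015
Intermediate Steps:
(-30055 + 7⁴) + 19639 = (-30055 + 2401) + 19639 = -27654 + 19639 = -8015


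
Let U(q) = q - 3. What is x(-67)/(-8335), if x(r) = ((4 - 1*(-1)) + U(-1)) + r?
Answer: 66/8335 ≈ 0.0079184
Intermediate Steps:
U(q) = -3 + q
x(r) = 1 + r (x(r) = ((4 - 1*(-1)) + (-3 - 1)) + r = ((4 + 1) - 4) + r = (5 - 4) + r = 1 + r)
x(-67)/(-8335) = (1 - 67)/(-8335) = -66*(-1/8335) = 66/8335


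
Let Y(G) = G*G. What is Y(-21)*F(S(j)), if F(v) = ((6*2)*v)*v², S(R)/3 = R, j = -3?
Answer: -3857868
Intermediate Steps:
S(R) = 3*R
F(v) = 12*v³ (F(v) = (12*v)*v² = 12*v³)
Y(G) = G²
Y(-21)*F(S(j)) = (-21)²*(12*(3*(-3))³) = 441*(12*(-9)³) = 441*(12*(-729)) = 441*(-8748) = -3857868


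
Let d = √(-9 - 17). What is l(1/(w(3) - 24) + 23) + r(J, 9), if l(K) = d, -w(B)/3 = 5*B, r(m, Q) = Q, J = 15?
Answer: 9 + I*√26 ≈ 9.0 + 5.099*I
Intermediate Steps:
w(B) = -15*B
d = I*√26 (d = √(-26) = I*√26 ≈ 5.099*I)
l(K) = I*√26
l(1/(w(3) - 24) + 23) + r(J, 9) = I*√26 + 9 = 9 + I*√26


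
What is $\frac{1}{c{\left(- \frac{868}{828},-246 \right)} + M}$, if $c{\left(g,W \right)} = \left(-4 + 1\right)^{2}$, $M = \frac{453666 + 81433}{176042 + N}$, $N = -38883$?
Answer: $\frac{137159}{1769530} \approx 0.077512$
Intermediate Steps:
$M = \frac{535099}{137159}$ ($M = \frac{453666 + 81433}{176042 - 38883} = \frac{535099}{137159} \approx 3.9013$)
$c{\left(g,W \right)} = 9$ ($c{\left(g,W \right)} = \left(-3\right)^{2} = 9$)
$\frac{1}{c{\left(- \frac{868}{828},-246 \right)} + M} = \frac{1}{9 + \frac{535099}{137159}} = \frac{1}{\frac{1769530}{137159}} = \frac{137159}{1769530}$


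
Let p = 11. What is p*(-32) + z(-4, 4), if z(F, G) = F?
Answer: -356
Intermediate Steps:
p*(-32) + z(-4, 4) = 11*(-32) - 4 = -352 - 4 = -356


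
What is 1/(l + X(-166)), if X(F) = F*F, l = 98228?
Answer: 1/125784 ≈ 7.9501e-6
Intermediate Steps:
X(F) = F²
1/(l + X(-166)) = 1/(98228 + (-166)²) = 1/(98228 + 27556) = 1/125784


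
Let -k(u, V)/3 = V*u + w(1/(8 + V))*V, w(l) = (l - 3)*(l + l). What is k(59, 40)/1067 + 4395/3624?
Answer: -41828945/7733616 ≈ -5.4087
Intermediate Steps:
w(l) = 2*l*(-3 + l) (w(l) = (-3 + l)*(2*l) = 2*l*(-3 + l))
k(u, V) = -3*V*u - 6*V*(-3 + 1/(8 + V))/(8 + V) (k(u, V) = -3*(V*u + (2*(-3 + 1/(8 + V))/(8 + V))*V) = -3*(V*u + 2*V*(-3 + 1/(8 + V))/(8 + V)) = -3*V*u - 6*V*(-3 + 1/(8 + V))/(8 + V))
k(59, 40)/1067 + 4395/3624 = (3*40*(46 + 6*40 - 1*59*(8 + 40)**2)/(8 + 40)**2)/1067 + 4395/3624 = (3*40*(46 + 240 - 1*59*48**2)/48**2)*(1/1067) + 4395*(1/3624) = (3*40*(1/2304)*(46 + 240 - 1*59*2304))*(1/1067) + 1465/1208 = (3*40*(1/2304)*(46 + 240 - 135936))*(1/1067) + 1465/1208 = (3*40*(1/2304)*(-135650))*(1/1067) + 1465/1208 = -339125/48*1/1067 + 1465/1208 = -339125/51216 + 1465/1208 = -41828945/7733616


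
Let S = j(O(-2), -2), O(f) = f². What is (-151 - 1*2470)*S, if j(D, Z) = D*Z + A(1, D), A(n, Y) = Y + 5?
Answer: -2621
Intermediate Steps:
A(n, Y) = 5 + Y
j(D, Z) = 5 + D + D*Z (j(D, Z) = D*Z + (5 + D) = 5 + D + D*Z)
S = 1 (S = 5 + (-2)² + (-2)²*(-2) = 5 + 4 + 4*(-2) = 5 + 4 - 8 = 1)
(-151 - 1*2470)*S = (-151 - 1*2470)*1 = (-151 - 2470)*1 = -2621*1 = -2621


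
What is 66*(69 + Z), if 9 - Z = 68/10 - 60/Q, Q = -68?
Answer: 394482/85 ≈ 4641.0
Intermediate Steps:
Z = 112/85 (Z = 9 - (68/10 - 60/(-68)) = 9 - (68*(⅒) - 60*(-1/68)) = 9 - (34/5 + 15/17) = 9 - 1*653/85 = 9 - 653/85 = 112/85 ≈ 1.3176)
66*(69 + Z) = 66*(69 + 112/85) = 66*(5977/85) = 394482/85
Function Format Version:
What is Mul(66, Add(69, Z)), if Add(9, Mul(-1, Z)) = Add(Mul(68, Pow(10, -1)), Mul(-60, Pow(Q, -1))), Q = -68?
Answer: Rational(394482, 85) ≈ 4641.0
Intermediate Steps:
Z = Rational(112, 85) (Z = Add(9, Mul(-1, Add(Mul(68, Pow(10, -1)), Mul(-60, Pow(-68, -1))))) = Add(9, Mul(-1, Add(Mul(68, Rational(1, 10)), Mul(-60, Rational(-1, 68))))) = Add(9, Mul(-1, Add(Rational(34, 5), Rational(15, 17)))) = Add(9, Mul(-1, Rational(653, 85))) = Add(9, Rational(-653, 85)) = Rational(112, 85) ≈ 1.3176)
Mul(66, Add(69, Z)) = Mul(66, Add(69, Rational(112, 85))) = Mul(66, Rational(5977, 85)) = Rational(394482, 85)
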